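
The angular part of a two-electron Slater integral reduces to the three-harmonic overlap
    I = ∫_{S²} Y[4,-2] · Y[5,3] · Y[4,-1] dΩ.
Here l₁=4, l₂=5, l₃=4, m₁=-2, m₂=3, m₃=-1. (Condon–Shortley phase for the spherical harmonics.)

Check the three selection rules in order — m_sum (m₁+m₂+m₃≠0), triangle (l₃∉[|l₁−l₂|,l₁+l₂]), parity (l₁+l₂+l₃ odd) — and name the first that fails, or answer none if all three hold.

azimuthal sum: -2 + 3 − 1 = 0  ✓
1 ≤ 4 ≤ 9 (triangle on l)  ✓
L = 4 + 5 + 4 = 13 (odd)  ✗

parity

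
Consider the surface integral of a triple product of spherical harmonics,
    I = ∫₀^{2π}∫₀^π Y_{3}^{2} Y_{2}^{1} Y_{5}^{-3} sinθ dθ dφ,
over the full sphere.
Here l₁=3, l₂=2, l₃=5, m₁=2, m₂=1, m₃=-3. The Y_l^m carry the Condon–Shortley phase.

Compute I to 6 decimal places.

Rules hold: Σm=0, L=10 even, 1≤5≤5.
N = 7·5·11 = 385
Δ = 0!·6!·4!/11! = 1/2310
Racah Σ t=0..0: t=0:+1/144 = 1/144
⇒ 3j(3 2 5; 0 0 0)² = 10/231, sgn -1
Racah Σ t=0..0: t=0:+1/720 = 1/720
⇒ 3j(3 2 5; 2 1 -3)² = 8/165, sgn +1
4πI² = N·(3j₀)²·(3jₘ)² = 80/99
I = -1·√(0.808081/4π) = -0.25358436

-0.253584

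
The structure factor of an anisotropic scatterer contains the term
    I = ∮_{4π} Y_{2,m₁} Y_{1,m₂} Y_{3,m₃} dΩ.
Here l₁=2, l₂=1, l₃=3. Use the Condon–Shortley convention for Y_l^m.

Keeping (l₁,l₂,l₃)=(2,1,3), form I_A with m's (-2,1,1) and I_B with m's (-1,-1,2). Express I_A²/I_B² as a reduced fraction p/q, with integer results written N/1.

1/10

l's match ⇒ only the (l;m) 3-j factors differ between A and B.
A: triangle coeff Δ(2,1,3) = 1/105; Σ_t [0,0]: t=0:+1/48 = 1/48; (3j)²=1/105 [(2 1 3; -2 1 1)], sign=+1
B: triangle coeff Δ(2,1,3) = 1/105; Σ_t [0,0]: t=0:+1/12 = 1/12; (3j)²=2/21 [(2 1 3; -1 -1 2)], sign=-1
I_A²/I_B² = (1/105)/(2/21) = 1/10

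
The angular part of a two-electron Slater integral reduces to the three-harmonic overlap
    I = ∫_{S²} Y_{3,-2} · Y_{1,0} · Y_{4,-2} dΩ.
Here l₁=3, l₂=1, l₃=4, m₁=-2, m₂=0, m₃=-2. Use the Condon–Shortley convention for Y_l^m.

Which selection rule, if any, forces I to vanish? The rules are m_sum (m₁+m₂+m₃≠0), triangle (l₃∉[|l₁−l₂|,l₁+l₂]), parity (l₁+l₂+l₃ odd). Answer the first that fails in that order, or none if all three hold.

m_sum

azimuthal sum: -2 + 0 − 2 = -4  ✗
2 ≤ 4 ≤ 4 (triangle on l)
L = 3 + 1 + 4 = 8 (even)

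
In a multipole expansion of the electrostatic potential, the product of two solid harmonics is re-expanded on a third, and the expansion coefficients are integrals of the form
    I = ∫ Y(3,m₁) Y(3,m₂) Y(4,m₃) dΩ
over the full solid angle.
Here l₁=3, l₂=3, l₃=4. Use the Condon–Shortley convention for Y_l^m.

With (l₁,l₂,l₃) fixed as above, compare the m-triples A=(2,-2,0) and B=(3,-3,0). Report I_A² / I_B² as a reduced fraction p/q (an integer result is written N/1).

Same 3,3,4: normalisation and zero-m 3j drop out of the ratio.
A: Δ: 2! 4! 4! / 11! → 1/34650; sum: t=0:+1/72 t=1:−1/576 = 7/576; 3j²(3 3 4; 2 -2 0) = Δ·Π!·Σ² = 7/198  (sign +1)
B: Δ: 2! 4! 4! / 11! → 1/34650; sum: t=0:+1/1152 = 1/1152; 3j²(3 3 4; 3 -3 0) = Δ·Π!·Σ² = 1/154  (sign +1)
I_A²/I_B² = (7/198)/(1/154) = 49/9

49/9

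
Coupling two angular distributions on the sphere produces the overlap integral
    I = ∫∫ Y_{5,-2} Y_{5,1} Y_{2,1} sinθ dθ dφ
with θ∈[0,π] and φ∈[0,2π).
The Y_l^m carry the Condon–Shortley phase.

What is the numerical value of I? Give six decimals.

Checks pass: Σm=0; 12 even; l₃=2∈[0,10].
(2·5+1)(2·5+1)(2·2+1) = 605
Δ: 8! 2! 2! / 13! → 1/38610
sum: t=3:−1/2880 t=4:+1/576 t=5:−1/2880 = 1/960
3j²(5 5 2; 0 0 0) = Δ·Π!·Σ² = 10/429  (sign +1)
sum: t=5:−1/1440 t=6:+1/2880 = -1/2880
3j²(5 5 2; -2 1 1) = Δ·Π!·Σ² = 7/715  (sign +1)
combine: 4πI² = 605·10/429·7/715 = 70/507
take √, sign +1: I = 0.10481902

0.104819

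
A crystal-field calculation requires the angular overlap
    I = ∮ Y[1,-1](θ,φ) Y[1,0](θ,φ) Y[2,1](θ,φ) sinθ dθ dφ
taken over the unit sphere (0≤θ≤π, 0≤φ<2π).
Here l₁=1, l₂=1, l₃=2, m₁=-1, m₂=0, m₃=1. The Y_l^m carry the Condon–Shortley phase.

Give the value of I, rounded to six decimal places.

-0.218510

Rules hold: Σm=0, L=4 even, 0≤2≤2.
N = 3·3·5 = 45
Δ = 0!·2!·2!/5! = 1/30
Racah Σ t=0..0: t=0:+1/1 = 1/1
⇒ 3j(1 1 2; 0 0 0)² = 2/15, sgn +1
Racah Σ t=0..0: t=0:+1/2 = 1/2
⇒ 3j(1 1 2; -1 0 1)² = 1/10, sgn -1
4πI² = N·(3j₀)²·(3jₘ)² = 3/5
I = -1·√(0.6/4π) = -0.21850969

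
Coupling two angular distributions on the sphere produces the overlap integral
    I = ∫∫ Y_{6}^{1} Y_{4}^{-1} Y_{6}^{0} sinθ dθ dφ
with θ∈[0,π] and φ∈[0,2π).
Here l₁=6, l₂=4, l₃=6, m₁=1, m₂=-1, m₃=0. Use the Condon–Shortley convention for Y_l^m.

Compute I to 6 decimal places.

Checks pass: Σm=0; 16 even; l₃=6∈[2,10].
(2·6+1)(2·4+1)(2·6+1) = 1521
Δ: 4! 8! 4! / 17! → 1/15315300
sum: t=0:+1/829440 t=1:−1/25920 t=2:+1/9216 t=3:−1/25920 t=4:+1/829440 = 7/207360
3j²(6 4 6; 0 0 0) = Δ·Π!·Σ² = 28/2431  (sign +1)
sum: t=0:+1/103680 t=1:−1/13824 t=2:+1/17280 t=3:−1/207360 = -1/103680
3j²(6 4 6; 1 -1 0) = Δ·Π!·Σ² = 10/7293  (sign -1)
combine: 4πI² = 1521·28/2431·10/7293 = 840/34969
take √, sign -1: I = -0.04372130

-0.043721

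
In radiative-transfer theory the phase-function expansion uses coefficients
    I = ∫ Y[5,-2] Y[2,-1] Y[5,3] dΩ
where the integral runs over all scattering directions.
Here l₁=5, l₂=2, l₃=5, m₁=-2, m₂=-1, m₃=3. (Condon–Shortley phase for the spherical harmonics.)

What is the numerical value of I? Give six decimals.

-0.161739

Checks pass: Σm=0; 12 even; l₃=5∈[3,7].
(2·5+1)(2·2+1)(2·5+1) = 605
Δ: 2! 8! 2! / 13! → 1/38610
sum: t=0:+1/2880 t=1:−1/576 t=2:+1/2880 = -1/960
3j²(5 2 5; 0 0 0) = Δ·Π!·Σ² = 10/429  (sign +1)
sum: t=0:+1/10080 t=1:−1/2880 = -1/4032
3j²(5 2 5; -2 -1 3) = Δ·Π!·Σ² = 10/429  (sign -1)
combine: 4πI² = 605·10/429·10/429 = 500/1521
take √, sign -1: I = -0.16173926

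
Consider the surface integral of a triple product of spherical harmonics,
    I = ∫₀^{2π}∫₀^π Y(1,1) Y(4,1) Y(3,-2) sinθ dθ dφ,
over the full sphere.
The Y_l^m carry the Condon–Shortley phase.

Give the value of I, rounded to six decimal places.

-0.106622

Rules hold: Σm=0, L=8 even, 3≤3≤5.
N = 3·9·7 = 189
Δ = 2!·0!·6!/9! = 1/252
Racah Σ t=1..1: t=1:−1/36 = -1/36
⇒ 3j(1 4 3; 0 0 0)² = 4/63, sgn +1
Racah Σ t=0..0: t=0:+1/240 = 1/240
⇒ 3j(1 4 3; 1 1 -2)² = 1/84, sgn -1
4πI² = N·(3j₀)²·(3jₘ)² = 1/7
I = -1·√(0.142857/4π) = -0.10662181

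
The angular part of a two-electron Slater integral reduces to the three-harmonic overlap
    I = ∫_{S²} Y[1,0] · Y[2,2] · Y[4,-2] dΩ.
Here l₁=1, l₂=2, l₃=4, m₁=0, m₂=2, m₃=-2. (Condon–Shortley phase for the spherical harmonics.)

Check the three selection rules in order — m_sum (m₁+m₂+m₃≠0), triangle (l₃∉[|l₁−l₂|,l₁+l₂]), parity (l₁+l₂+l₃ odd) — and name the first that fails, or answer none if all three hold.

m₁+m₂+m₃ = 0 + 2 − 2 = 0  ✓
triangle: |1−2|=1 ≤ l₃=4 ≤ 1+2=3  ✗
parity: l₁+l₂+l₃ = 7 is odd

triangle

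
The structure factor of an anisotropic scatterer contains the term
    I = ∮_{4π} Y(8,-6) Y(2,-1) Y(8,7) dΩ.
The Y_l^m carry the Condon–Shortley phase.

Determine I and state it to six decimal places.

-0.193012

Checks pass: Σm=0; 18 even; l₃=8∈[6,10].
(2·8+1)(2·2+1)(2·8+1) = 1445
Δ: 2! 14! 2! / 19! → 1/348840
sum: t=0:+1/116121600 t=1:−1/25401600 t=2:+1/116121600 = -1/45158400
3j²(8 2 8; 0 0 0) = Δ·Π!·Σ² = 24/1615  (sign -1)
sum: t=0:+1/174356582400 t=1:−1/12454041600 = -1/13412044800
3j²(8 2 8; -6 -1 7) = Δ·Π!·Σ² = 169/7752  (sign +1)
combine: 4πI² = 1445·24/1615·169/7752 = 169/361
take √, sign -1: I = -0.19301223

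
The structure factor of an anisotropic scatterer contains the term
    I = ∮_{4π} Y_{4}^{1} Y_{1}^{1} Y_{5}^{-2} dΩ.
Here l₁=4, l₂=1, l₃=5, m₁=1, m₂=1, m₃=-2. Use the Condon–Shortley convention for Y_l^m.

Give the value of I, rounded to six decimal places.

m-sum 0 ✓  L=10 even ✓  3≤5≤5 ✓
Π(2lᵢ+1) = 9×3×11 = 297
triangle coeff Δ(4,1,5) = 1/495
Σ_t [0,0]: t=0:+1/576 = 1/576
(3j)²=5/99 [(4 1 5; 0 0 0)], sign=-1
Σ_t [0,0]: t=0:+1/1440 = 1/1440
(3j)²=7/165 [(4 1 5; 1 1 -2)], sign=-1
⇒ 4πI² = 7/11
I = (+1)√(7/11/(4π)) = 0.22503380

0.225034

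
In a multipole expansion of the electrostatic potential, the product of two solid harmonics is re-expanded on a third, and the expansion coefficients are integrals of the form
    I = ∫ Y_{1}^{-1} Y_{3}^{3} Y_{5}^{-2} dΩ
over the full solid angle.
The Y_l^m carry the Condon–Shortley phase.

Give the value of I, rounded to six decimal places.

|1−3|≤5≤1+3 violated ⇒ I = 0

0.000000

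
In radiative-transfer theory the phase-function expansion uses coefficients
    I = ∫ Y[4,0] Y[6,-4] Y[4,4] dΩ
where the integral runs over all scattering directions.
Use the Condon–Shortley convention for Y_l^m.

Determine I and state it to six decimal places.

-0.190852

Rules hold: Σm=0, L=14 even, 2≤4≤10.
N = 9·13·9 = 1053
Δ = 6!·2!·6!/15! = 1/1261260
Racah Σ t=2..4: t=2:+1/4608 t=3:−1/1296 t=4:+1/4608 = -7/20736
⇒ 3j(4 6 4; 0 0 0)² = 20/1287, sgn -1
Racah Σ t=2..2: t=2:+1/69120 = 1/69120
⇒ 3j(4 6 4; 0 -4 4)² = 4/143, sgn +1
4πI² = N·(3j₀)²·(3jₘ)² = 720/1573
I = -1·√(0.457724/4π) = -0.19085211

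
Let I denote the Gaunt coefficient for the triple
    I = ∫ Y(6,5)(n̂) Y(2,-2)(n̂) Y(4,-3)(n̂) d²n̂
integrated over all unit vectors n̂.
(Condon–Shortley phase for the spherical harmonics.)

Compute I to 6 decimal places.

-0.288917

Checks pass: Σm=0; 12 even; l₃=4∈[4,8].
(2·6+1)(2·2+1)(2·4+1) = 585
Δ: 4! 8! 0! / 13! → 1/6435
sum: t=2:+1/2304 = 1/2304
3j²(6 2 4; 0 0 0) = Δ·Π!·Σ² = 5/143  (sign +1)
sum: t=0:+1/120960 = 1/120960
3j²(6 2 4; 5 -2 -3) = Δ·Π!·Σ² = 2/39  (sign -1)
combine: 4πI² = 585·5/143·2/39 = 150/143
take √, sign -1: I = -0.28891672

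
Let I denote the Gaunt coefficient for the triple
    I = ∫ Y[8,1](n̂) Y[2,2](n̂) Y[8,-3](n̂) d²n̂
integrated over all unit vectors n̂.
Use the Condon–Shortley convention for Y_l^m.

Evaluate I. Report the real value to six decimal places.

0.184248

Checks pass: Σm=0; 18 even; l₃=8∈[6,10].
(2·8+1)(2·2+1)(2·8+1) = 1445
Δ: 2! 14! 2! / 19! → 1/348840
sum: t=0:+1/116121600 t=1:−1/25401600 t=2:+1/116121600 = -1/45158400
3j²(8 2 8; 0 0 0) = Δ·Π!·Σ² = 24/1615  (sign -1)
sum: t=2:+1/174182400 = 1/174182400
3j²(8 2 8; 1 2 -3) = Δ·Π!·Σ² = 77/3876  (sign -1)
combine: 4πI² = 1445·24/1615·77/3876 = 154/361
take √, sign +1: I = 0.18424759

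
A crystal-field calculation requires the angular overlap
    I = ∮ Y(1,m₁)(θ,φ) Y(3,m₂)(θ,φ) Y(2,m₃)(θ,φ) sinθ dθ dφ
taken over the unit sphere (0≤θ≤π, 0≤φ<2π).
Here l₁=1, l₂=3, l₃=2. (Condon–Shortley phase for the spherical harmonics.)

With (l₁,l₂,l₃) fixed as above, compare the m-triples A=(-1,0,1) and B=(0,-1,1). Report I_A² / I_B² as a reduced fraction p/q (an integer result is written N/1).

Shared (l₁,l₂,l₃)=(1,3,2): N and (l;000)² cancel in I_A²/I_B².
A: Δ = 2!·0!·4!/7! = 1/105; Racah Σ t=2..2: t=2:+1/12 = 1/12; ⇒ 3j(1 3 2; -1 0 1)² = 1/35, sgn -1
B: Δ = 2!·0!·4!/7! = 1/105; Racah Σ t=1..1: t=1:−1/6 = -1/6; ⇒ 3j(1 3 2; 0 -1 1)² = 8/105, sgn +1
I_A²/I_B² = (1/35)/(8/105) = 3/8

3/8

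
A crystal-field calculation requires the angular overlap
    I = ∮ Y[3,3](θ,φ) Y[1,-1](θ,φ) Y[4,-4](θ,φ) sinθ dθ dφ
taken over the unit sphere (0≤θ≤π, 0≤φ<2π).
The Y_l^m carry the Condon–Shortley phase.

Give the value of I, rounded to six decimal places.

0.000000

3 − 1 − 4 = -2 ≠ 0: azimuthal integral kills it; I = 0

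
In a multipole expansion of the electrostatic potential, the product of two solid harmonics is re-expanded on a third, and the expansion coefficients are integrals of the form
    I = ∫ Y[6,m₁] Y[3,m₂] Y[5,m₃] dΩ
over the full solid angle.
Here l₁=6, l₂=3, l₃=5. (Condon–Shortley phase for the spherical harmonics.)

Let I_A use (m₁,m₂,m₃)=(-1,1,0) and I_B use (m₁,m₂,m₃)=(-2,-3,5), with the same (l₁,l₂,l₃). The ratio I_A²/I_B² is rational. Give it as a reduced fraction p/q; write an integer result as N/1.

14/3

Same 6,3,5: normalisation and zero-m 3j drop out of the ratio.
A: Δ: 4! 8! 2! / 15! → 1/675675; sum: t=2:+1/5760 t=3:−1/3456 t=4:+1/34560 = -1/11520; 3j²(6 3 5; -1 1 0) = Δ·Π!·Σ² = 2/429  (sign +1)
B: Δ: 4! 8! 2! / 15! → 1/675675; sum: t=0:+1/1935360 = 1/1935360; 3j²(6 3 5; -2 -3 5) = Δ·Π!·Σ² = 1/1001  (sign +1)
I_A²/I_B² = (2/429)/(1/1001) = 14/3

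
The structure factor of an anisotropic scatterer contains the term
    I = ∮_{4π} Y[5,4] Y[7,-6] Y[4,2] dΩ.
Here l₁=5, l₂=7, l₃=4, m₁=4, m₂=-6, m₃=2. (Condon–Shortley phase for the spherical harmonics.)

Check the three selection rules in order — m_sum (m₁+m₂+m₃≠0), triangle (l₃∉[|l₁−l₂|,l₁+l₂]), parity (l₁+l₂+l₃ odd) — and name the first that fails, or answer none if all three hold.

Σmᵢ = 0  ✓
l₃∈[|l₁−l₂|,l₁+l₂]=[2,12], have l₃=4  ✓
Σlᵢ = 16 ⇒ even  ✓

none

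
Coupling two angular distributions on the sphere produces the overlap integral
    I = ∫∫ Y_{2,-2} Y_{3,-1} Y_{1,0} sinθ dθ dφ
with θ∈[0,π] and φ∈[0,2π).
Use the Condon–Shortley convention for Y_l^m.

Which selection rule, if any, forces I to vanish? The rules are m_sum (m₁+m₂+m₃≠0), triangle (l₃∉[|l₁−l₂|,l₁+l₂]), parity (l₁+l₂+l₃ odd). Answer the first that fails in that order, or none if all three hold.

m_sum

m₁+m₂+m₃ = -2 − 1 + 0 = -3  ✗
triangle: |2−3|=1 ≤ l₃=1 ≤ 2+3=5
parity: l₁+l₂+l₃ = 6 is even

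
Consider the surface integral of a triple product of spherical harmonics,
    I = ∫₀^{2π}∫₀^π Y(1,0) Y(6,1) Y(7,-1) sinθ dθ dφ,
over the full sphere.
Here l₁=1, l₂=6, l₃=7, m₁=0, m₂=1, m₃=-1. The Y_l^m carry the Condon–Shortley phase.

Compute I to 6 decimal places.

-0.242415

Rules hold: Σm=0, L=14 even, 5≤7≤7.
N = 3·13·15 = 585
Δ = 0!·2!·12!/15! = 1/1365
Racah Σ t=0..0: t=0:+1/518400 = 1/518400
⇒ 3j(1 6 7; 0 0 0)² = 7/195, sgn -1
Racah Σ t=0..0: t=0:+1/604800 = 1/604800
⇒ 3j(1 6 7; 0 1 -1)² = 16/455, sgn +1
4πI² = N·(3j₀)²·(3jₘ)² = 48/65
I = -1·√(0.738462/4π) = -0.24241473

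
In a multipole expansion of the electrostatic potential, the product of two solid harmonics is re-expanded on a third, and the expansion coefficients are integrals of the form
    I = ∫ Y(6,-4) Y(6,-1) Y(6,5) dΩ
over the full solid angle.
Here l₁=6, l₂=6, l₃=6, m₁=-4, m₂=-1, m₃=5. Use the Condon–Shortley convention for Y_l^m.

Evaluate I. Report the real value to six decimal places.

0.130527

Rules hold: Σm=0, L=18 even, 0≤6≤12.
N = 13·13·13 = 2197
Δ = 6!·6!·6!/19! = 1/325909584
Racah Σ t=0..6: t=0:+1/373248000 t=1:−1/1728000 t=2:+1/110592 t=3:−1/46656 t=4:+1/110592 t=5:−1/1728000 t=6:+1/373248000 = -7/1555200
⇒ 3j(6 6 6; 0 0 0)² = 400/46189, sgn -1
Racah Σ t=4..5: t=4:+1/4147200 t=5:−1/10368000 = 1/6912000
⇒ 3j(6 6 6; -4 -1 5)² = 189/16796, sgn -1
4πI² = N·(3j₀)²·(3jₘ)² = 245700/1147619
I = +1·√(0.214095/4π) = 0.13052653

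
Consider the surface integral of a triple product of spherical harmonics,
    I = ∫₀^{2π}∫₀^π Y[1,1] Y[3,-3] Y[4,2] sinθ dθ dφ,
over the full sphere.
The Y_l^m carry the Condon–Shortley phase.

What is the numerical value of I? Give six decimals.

Rules hold: Σm=0, L=8 even, 2≤4≤4.
N = 3·7·9 = 189
Δ = 0!·2!·6!/9! = 1/252
Racah Σ t=0..0: t=0:+1/36 = 1/36
⇒ 3j(1 3 4; 0 0 0)² = 4/63, sgn +1
Racah Σ t=0..0: t=0:+1/1440 = 1/1440
⇒ 3j(1 3 4; 1 -3 2)² = 1/252, sgn +1
4πI² = N·(3j₀)²·(3jₘ)² = 1/21
I = +1·√(0.047619/4π) = 0.06155813

0.061558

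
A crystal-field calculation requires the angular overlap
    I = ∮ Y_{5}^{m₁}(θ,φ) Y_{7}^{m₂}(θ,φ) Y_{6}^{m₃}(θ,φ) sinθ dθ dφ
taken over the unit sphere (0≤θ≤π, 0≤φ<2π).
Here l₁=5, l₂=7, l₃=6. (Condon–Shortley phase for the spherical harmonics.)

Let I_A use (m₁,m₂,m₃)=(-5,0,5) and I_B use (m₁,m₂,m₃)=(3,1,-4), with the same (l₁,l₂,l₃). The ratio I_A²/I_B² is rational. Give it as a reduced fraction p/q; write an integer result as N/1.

l's match ⇒ only the (l;m) 3-j factors differ between A and B.
A: triangle coeff Δ(5,7,6) = 1/174594420; Σ_t [6,6]: t=6:+1/87091200 = 1/87091200; (3j)²=35/12597 [(5 7 6; -5 0 5)], sign=-1
B: triangle coeff Δ(5,7,6) = 1/174594420; Σ_t [0,2]: t=0:+1/116121600 t=1:−1/3628800 t=2:+1/1658880 = 13/38707200; (3j)²=39/3553 [(5 7 6; 3 1 -4)], sign=+1
I_A²/I_B² = (35/12597)/(39/3553) = 385/1521

385/1521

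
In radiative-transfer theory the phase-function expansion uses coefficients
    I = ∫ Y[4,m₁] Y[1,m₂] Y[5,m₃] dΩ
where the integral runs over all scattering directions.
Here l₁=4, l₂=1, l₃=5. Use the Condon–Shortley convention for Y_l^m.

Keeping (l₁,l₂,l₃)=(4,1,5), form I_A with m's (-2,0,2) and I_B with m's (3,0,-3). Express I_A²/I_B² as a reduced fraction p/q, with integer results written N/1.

21/16

Shared (l₁,l₂,l₃)=(4,1,5): N and (l;000)² cancel in I_A²/I_B².
A: Δ = 0!·8!·2!/11! = 1/495; Racah Σ t=0..0: t=0:+1/1440 = 1/1440; ⇒ 3j(4 1 5; -2 0 2)² = 7/165, sgn -1
B: Δ = 0!·8!·2!/11! = 1/495; Racah Σ t=0..0: t=0:+1/5040 = 1/5040; ⇒ 3j(4 1 5; 3 0 -3)² = 16/495, sgn +1
I_A²/I_B² = (7/165)/(16/495) = 21/16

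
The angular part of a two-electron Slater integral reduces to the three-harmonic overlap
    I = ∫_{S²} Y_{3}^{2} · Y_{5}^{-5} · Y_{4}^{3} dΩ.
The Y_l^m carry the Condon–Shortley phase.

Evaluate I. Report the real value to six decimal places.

-0.212007

Checks pass: Σm=0; 12 even; l₃=4∈[2,8].
(2·3+1)(2·5+1)(2·4+1) = 693
Δ: 4! 2! 6! / 13! → 1/180180
sum: t=1:−1/576 t=2:+1/144 t=3:−1/576 = 1/288
3j²(3 5 4; 0 0 0) = Δ·Π!·Σ² = 20/1001  (sign +1)
sum: t=0:+1/17280 = 1/17280
3j²(3 5 4; 2 -5 3) = Δ·Π!·Σ² = 35/858  (sign -1)
combine: 4πI² = 693·20/1001·35/858 = 1050/1859
take √, sign -1: I = -0.21200691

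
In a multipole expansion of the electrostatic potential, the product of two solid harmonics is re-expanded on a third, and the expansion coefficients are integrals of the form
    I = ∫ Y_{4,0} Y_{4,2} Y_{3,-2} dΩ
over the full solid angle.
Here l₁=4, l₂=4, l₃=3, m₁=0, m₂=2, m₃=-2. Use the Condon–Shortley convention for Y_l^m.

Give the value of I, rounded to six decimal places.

Σlᵢ=11 odd — θ-integrand is odd under cosθ→−cosθ; I=0

0.000000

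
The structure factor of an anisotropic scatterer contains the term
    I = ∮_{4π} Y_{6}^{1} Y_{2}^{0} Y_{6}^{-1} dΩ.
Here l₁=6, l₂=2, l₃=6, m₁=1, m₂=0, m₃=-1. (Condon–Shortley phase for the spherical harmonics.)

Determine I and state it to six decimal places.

m-sum 0 ✓  L=14 even ✓  4≤6≤8 ✓
Π(2lᵢ+1) = 13×5×13 = 845
triangle coeff Δ(6,2,6) = 1/90090
Σ_t [0,2]: t=0:+1/69120 t=1:−1/14400 t=2:+1/69120 = -7/172800
(3j)²=14/715 [(6 2 6; 0 0 0)], sign=-1
Σ_t [0,2]: t=0:+1/57600 t=1:−1/17280 t=2:+1/120960 = -13/403200
(3j)²=13/770 [(6 2 6; 1 0 -1)], sign=+1
⇒ 4πI² = 169/605
I = (-1)√(169/605/(4π)) = -0.14909419

-0.149094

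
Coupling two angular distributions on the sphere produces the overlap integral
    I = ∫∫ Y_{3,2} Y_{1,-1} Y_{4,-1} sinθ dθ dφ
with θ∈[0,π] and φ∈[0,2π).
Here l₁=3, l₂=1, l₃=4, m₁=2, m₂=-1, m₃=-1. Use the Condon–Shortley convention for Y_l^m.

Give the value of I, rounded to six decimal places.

-0.106622

m-sum 0 ✓  L=8 even ✓  2≤4≤4 ✓
Π(2lᵢ+1) = 7×3×9 = 189
triangle coeff Δ(3,1,4) = 1/252
Σ_t [0,0]: t=0:+1/36 = 1/36
(3j)²=4/63 [(3 1 4; 0 0 0)], sign=+1
Σ_t [0,0]: t=0:+1/240 = 1/240
(3j)²=1/84 [(3 1 4; 2 -1 -1)], sign=-1
⇒ 4πI² = 1/7
I = (-1)√(1/7/(4π)) = -0.10662181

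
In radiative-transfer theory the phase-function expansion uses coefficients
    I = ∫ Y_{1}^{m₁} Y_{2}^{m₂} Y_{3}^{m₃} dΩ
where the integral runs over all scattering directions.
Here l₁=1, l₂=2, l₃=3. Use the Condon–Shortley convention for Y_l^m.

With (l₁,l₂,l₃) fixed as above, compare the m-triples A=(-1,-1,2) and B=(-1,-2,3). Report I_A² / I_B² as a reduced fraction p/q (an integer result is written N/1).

Shared (l₁,l₂,l₃)=(1,2,3): N and (l;000)² cancel in I_A²/I_B².
A: Δ = 0!·2!·4!/7! = 1/105; Racah Σ t=0..0: t=0:+1/12 = 1/12; ⇒ 3j(1 2 3; -1 -1 2)² = 2/21, sgn -1
B: Δ = 0!·2!·4!/7! = 1/105; Racah Σ t=0..0: t=0:+1/48 = 1/48; ⇒ 3j(1 2 3; -1 -2 3)² = 1/7, sgn +1
I_A²/I_B² = (2/21)/(1/7) = 2/3

2/3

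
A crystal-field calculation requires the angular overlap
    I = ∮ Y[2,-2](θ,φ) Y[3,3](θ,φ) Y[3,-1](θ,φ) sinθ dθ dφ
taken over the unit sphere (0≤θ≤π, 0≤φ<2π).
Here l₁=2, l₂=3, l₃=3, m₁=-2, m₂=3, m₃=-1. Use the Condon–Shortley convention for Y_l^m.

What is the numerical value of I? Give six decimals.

0.132981

m-sum 0 ✓  L=8 even ✓  1≤3≤5 ✓
Π(2lᵢ+1) = 5×7×7 = 245
triangle coeff Δ(2,3,3) = 1/3780
Σ_t [0,2]: t=0:+1/24 t=1:−1/4 t=2:+1/24 = -1/6
(3j)²=4/105 [(2 3 3; 0 0 0)], sign=+1
Σ_t [2,2]: t=2:+1/96 = 1/96
(3j)²=1/42 [(2 3 3; -2 3 -1)], sign=+1
⇒ 4πI² = 2/9
I = (+1)√(2/9/(4π)) = 0.13298076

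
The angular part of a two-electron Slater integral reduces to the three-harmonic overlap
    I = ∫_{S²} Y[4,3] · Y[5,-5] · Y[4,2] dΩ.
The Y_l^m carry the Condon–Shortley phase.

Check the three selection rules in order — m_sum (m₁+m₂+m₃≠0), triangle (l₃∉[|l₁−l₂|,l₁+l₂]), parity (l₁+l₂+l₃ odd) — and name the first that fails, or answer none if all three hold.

Σmᵢ = 0  ✓
l₃∈[|l₁−l₂|,l₁+l₂]=[1,9], have l₃=4  ✓
Σlᵢ = 13 ⇒ odd  ✗

parity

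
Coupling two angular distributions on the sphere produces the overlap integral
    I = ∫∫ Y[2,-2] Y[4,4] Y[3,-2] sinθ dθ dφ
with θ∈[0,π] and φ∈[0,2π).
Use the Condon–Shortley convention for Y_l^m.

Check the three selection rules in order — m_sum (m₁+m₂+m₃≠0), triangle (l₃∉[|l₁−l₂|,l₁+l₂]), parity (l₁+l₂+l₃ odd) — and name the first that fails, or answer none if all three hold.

parity

azimuthal sum: -2 + 4 − 2 = 0  ✓
2 ≤ 3 ≤ 6 (triangle on l)  ✓
L = 2 + 4 + 3 = 9 (odd)  ✗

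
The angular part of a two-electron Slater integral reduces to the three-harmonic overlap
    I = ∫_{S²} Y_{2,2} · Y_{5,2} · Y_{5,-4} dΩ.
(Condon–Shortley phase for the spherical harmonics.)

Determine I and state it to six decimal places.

Rules hold: Σm=0, L=12 even, 3≤5≤7.
N = 5·11·11 = 605
Δ = 2!·2!·8!/13! = 1/38610
Racah Σ t=0..2: t=0:+1/2880 t=1:−1/576 t=2:+1/2880 = -1/960
⇒ 3j(2 5 5; 0 0 0)² = 10/429, sgn +1
Racah Σ t=0..0: t=0:+1/20160 = 1/20160
⇒ 3j(2 5 5; 2 2 -4)² = 12/715, sgn -1
4πI² = N·(3j₀)²·(3jₘ)² = 40/169
I = -1·√(0.236686/4π) = -0.13724032

-0.137240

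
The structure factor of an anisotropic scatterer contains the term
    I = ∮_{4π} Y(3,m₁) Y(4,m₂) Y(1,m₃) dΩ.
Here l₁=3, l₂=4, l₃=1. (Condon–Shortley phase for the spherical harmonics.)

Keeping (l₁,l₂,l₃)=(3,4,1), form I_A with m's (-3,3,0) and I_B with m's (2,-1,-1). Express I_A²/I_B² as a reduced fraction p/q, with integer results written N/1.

l's match ⇒ only the (l;m) 3-j factors differ between A and B.
A: triangle coeff Δ(3,4,1) = 1/252; Σ_t [6,6]: t=6:+1/720 = 1/720; (3j)²=1/36 [(3 4 1; -3 3 0)], sign=-1
B: triangle coeff Δ(3,4,1) = 1/252; Σ_t [1,1]: t=1:−1/240 = -1/240; (3j)²=1/84 [(3 4 1; 2 -1 -1)], sign=-1
I_A²/I_B² = (1/36)/(1/84) = 7/3

7/3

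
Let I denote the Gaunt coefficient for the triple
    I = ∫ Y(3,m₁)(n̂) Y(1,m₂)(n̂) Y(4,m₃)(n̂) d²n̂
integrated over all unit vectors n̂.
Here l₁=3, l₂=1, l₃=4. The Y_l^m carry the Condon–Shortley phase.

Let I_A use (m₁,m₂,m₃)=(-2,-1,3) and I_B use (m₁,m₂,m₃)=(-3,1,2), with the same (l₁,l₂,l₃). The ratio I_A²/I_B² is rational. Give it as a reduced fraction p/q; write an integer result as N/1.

l's match ⇒ only the (l;m) 3-j factors differ between A and B.
A: triangle coeff Δ(3,1,4) = 1/252; Σ_t [0,0]: t=0:+1/240 = 1/240; (3j)²=1/12 [(3 1 4; -2 -1 3)], sign=-1
B: triangle coeff Δ(3,1,4) = 1/252; Σ_t [0,0]: t=0:+1/1440 = 1/1440; (3j)²=1/252 [(3 1 4; -3 1 2)], sign=+1
I_A²/I_B² = (1/12)/(1/252) = 21/1

21/1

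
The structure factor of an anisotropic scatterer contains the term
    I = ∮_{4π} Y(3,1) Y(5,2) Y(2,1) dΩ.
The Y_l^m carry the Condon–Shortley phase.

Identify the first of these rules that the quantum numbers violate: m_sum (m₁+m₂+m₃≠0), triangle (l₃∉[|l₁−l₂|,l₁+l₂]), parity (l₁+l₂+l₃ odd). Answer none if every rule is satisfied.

m₁+m₂+m₃ = 1 + 2 + 1 = 4  ✗
triangle: |3−5|=2 ≤ l₃=2 ≤ 3+5=8
parity: l₁+l₂+l₃ = 10 is even

m_sum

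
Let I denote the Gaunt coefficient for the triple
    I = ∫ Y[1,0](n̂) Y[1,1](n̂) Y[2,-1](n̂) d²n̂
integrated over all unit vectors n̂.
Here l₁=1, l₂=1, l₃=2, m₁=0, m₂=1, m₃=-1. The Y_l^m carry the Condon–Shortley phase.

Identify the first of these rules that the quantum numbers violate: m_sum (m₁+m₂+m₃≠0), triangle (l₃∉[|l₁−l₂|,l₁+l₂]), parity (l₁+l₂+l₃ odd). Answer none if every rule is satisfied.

none

azimuthal sum: 0 + 1 − 1 = 0  ✓
0 ≤ 2 ≤ 2 (triangle on l)  ✓
L = 1 + 1 + 2 = 4 (even)  ✓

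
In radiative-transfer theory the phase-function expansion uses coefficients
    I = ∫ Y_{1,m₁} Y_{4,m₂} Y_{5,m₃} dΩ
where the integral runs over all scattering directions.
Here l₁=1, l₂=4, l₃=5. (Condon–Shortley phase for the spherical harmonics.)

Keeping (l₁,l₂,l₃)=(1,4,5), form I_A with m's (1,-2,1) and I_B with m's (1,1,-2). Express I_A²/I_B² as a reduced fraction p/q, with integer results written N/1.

2/7

Shared (l₁,l₂,l₃)=(1,4,5): N and (l;000)² cancel in I_A²/I_B².
A: Δ = 0!·2!·8!/11! = 1/495; Racah Σ t=0..0: t=0:+1/2880 = 1/2880; ⇒ 3j(1 4 5; 1 -2 1)² = 2/165, sgn +1
B: Δ = 0!·2!·8!/11! = 1/495; Racah Σ t=0..0: t=0:+1/1440 = 1/1440; ⇒ 3j(1 4 5; 1 1 -2)² = 7/165, sgn -1
I_A²/I_B² = (2/165)/(7/165) = 2/7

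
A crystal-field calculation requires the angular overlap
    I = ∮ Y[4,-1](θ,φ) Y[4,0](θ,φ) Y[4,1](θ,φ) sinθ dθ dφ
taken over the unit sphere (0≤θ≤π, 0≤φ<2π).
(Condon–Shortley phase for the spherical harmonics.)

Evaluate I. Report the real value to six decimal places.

Rules hold: Σm=0, L=12 even, 0≤4≤8.
N = 9·9·9 = 729
Δ = 4!·4!·4!/13! = 1/450450
Racah Σ t=0..4: t=0:+1/13824 t=1:−1/216 t=2:+1/64 t=3:−1/216 t=4:+1/13824 = 5/768
⇒ 3j(4 4 4; 0 0 0)² = 18/1001, sgn +1
Racah Σ t=1..4: t=1:−1/864 t=2:+1/96 t=3:−1/144 t=4:+1/3456 = 1/384
⇒ 3j(4 4 4; -1 0 1)² = 9/2002, sgn -1
4πI² = N·(3j₀)²·(3jₘ)² = 59049/1002001
I = -1·√(0.0589311/4π) = -0.06848055

-0.068481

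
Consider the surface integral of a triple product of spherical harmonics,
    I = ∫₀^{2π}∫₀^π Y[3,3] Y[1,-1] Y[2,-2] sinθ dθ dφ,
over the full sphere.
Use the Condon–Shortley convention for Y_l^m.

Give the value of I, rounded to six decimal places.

-0.319865

Checks pass: Σm=0; 6 even; l₃=2∈[2,4].
(2·3+1)(2·1+1)(2·2+1) = 105
Δ: 2! 4! 0! / 7! → 1/105
sum: t=1:−1/4 = -1/4
3j²(3 1 2; 0 0 0) = Δ·Π!·Σ² = 3/35  (sign -1)
sum: t=0:+1/48 = 1/48
3j²(3 1 2; 3 -1 -2) = Δ·Π!·Σ² = 1/7  (sign +1)
combine: 4πI² = 105·3/35·1/7 = 9/7
take √, sign -1: I = -0.31986543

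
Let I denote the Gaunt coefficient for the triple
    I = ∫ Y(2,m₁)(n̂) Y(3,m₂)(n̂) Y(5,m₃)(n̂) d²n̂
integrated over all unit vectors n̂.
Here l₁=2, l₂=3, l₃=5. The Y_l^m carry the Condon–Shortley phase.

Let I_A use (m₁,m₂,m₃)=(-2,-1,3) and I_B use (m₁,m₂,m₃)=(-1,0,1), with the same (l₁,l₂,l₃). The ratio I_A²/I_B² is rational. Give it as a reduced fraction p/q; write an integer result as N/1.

7/8

Shared (l₁,l₂,l₃)=(2,3,5): N and (l;000)² cancel in I_A²/I_B².
A: Δ = 0!·4!·6!/11! = 1/2310; Racah Σ t=0..0: t=0:+1/1152 = 1/1152; ⇒ 3j(2 3 5; -2 -1 3)² = 1/33, sgn +1
B: Δ = 0!·4!·6!/11! = 1/2310; Racah Σ t=0..0: t=0:+1/216 = 1/216; ⇒ 3j(2 3 5; -1 0 1)² = 8/231, sgn +1
I_A²/I_B² = (1/33)/(8/231) = 7/8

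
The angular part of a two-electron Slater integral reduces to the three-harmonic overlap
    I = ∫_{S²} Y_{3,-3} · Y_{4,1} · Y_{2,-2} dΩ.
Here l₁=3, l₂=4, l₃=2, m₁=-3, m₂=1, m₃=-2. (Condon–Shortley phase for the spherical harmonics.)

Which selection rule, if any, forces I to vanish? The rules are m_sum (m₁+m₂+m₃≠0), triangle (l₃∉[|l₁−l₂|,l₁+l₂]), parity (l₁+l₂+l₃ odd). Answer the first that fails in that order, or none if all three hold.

m_sum

azimuthal sum: -3 + 1 − 2 = -4  ✗
1 ≤ 2 ≤ 7 (triangle on l)
L = 3 + 4 + 2 = 9 (odd)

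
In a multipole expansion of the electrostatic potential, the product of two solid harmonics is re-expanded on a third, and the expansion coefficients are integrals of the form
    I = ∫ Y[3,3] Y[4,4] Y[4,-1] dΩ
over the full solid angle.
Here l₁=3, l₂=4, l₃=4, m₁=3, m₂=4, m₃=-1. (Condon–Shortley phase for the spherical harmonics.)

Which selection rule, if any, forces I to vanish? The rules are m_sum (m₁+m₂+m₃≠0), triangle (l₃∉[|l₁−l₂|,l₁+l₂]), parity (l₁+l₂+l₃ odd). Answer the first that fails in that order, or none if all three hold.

m_sum

m₁+m₂+m₃ = 3 + 4 − 1 = 6  ✗
triangle: |3−4|=1 ≤ l₃=4 ≤ 3+4=7
parity: l₁+l₂+l₃ = 11 is odd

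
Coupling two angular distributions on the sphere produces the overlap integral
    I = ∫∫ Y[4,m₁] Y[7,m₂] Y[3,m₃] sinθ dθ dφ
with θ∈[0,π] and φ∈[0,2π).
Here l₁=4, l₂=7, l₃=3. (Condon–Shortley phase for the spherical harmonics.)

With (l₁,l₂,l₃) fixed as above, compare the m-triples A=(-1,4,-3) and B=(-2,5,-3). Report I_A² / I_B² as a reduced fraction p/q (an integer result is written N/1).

1/2

Same 4,7,3: normalisation and zero-m 3j drop out of the ratio.
A: Δ: 8! 0! 6! / 15! → 1/45045; sum: t=5:−1/518400 = -1/518400; 3j²(4 7 3; -1 4 -3) = Δ·Π!·Σ² = 2/195  (sign -1)
B: Δ: 8! 0! 6! / 15! → 1/45045; sum: t=6:+1/1036800 = 1/1036800; 3j²(4 7 3; -2 5 -3) = Δ·Π!·Σ² = 4/195  (sign +1)
I_A²/I_B² = (2/195)/(4/195) = 1/2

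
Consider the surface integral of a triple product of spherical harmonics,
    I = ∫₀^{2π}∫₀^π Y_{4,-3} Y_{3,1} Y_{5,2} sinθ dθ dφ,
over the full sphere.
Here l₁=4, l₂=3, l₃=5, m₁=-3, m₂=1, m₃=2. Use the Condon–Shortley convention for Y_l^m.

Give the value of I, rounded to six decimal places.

-0.171363

m-sum 0 ✓  L=12 even ✓  1≤5≤7 ✓
Π(2lᵢ+1) = 9×7×11 = 693
triangle coeff Δ(4,3,5) = 1/180180
Σ_t [0,2]: t=0:+1/576 t=1:−1/144 t=2:+1/576 = -1/288
(3j)²=20/1001 [(4 3 5; 0 0 0)], sign=+1
Σ_t [1,2]: t=1:−1/4320 t=2:+1/960 = 7/8640
(3j)²=343/12870 [(4 3 5; -3 1 2)], sign=-1
⇒ 4πI² = 686/1859
I = (-1)√(686/1859/(4π)) = -0.17136315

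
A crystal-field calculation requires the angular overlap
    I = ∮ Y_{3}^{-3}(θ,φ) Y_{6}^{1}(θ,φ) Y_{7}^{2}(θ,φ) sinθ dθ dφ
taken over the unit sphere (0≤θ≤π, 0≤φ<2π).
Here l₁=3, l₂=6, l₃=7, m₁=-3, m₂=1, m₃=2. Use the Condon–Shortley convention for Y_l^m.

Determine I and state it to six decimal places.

-0.170823

Rules hold: Σm=0, L=16 even, 3≤7≤9.
N = 7·13·15 = 1365
Δ = 2!·4!·10!/17! = 1/2042040
Racah Σ t=0..2: t=0:+1/207360 t=1:−1/57600 t=2:+1/207360 = -1/129600
⇒ 3j(3 6 7; 0 0 0)² = 168/12155, sgn +1
Racah Σ t=2..2: t=2:+1/691200 = 1/691200
⇒ 3j(3 6 7; -3 1 2)² = 189/9724, sgn -1
4πI² = N·(3j₀)²·(3jₘ)² = 166698/454597
I = -1·√(0.366694/4π) = -0.17082325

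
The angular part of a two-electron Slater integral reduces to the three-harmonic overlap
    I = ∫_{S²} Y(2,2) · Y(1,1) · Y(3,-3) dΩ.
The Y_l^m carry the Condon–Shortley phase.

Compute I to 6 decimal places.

m-sum 0 ✓  L=6 even ✓  1≤3≤3 ✓
Π(2lᵢ+1) = 5×3×7 = 105
triangle coeff Δ(2,1,3) = 1/105
Σ_t [0,0]: t=0:+1/4 = 1/4
(3j)²=3/35 [(2 1 3; 0 0 0)], sign=-1
Σ_t [0,0]: t=0:+1/48 = 1/48
(3j)²=1/7 [(2 1 3; 2 1 -3)], sign=+1
⇒ 4πI² = 9/7
I = (-1)√(9/7/(4π)) = -0.31986543

-0.319865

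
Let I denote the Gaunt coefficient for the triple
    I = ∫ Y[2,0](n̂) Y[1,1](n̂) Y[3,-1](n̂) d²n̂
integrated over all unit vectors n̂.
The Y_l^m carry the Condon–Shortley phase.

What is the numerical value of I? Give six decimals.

m-sum 0 ✓  L=6 even ✓  1≤3≤3 ✓
Π(2lᵢ+1) = 5×3×7 = 105
triangle coeff Δ(2,1,3) = 1/105
Σ_t [0,0]: t=0:+1/4 = 1/4
(3j)²=3/35 [(2 1 3; 0 0 0)], sign=-1
Σ_t [0,0]: t=0:+1/8 = 1/8
(3j)²=2/35 [(2 1 3; 0 1 -1)], sign=+1
⇒ 4πI² = 18/35
I = (-1)√(18/35/(4π)) = -0.20230066

-0.202301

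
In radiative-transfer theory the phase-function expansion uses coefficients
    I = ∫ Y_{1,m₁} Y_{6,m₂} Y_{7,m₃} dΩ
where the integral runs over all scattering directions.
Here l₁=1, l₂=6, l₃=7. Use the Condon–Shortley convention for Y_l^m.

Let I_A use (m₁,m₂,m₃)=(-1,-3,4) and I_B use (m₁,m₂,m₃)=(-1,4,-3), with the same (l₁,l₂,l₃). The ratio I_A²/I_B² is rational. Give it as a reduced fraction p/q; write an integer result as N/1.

55/6

Same 1,6,7: normalisation and zero-m 3j drop out of the ratio.
A: Δ: 0! 2! 12! / 15! → 1/1365; sum: t=0:+1/4354560 = 1/4354560; 3j²(1 6 7; -1 -3 4) = Δ·Π!·Σ² = 11/273  (sign -1)
B: Δ: 0! 2! 12! / 15! → 1/1365; sum: t=0:+1/14515200 = 1/14515200; 3j²(1 6 7; -1 4 -3) = Δ·Π!·Σ² = 2/455  (sign +1)
I_A²/I_B² = (11/273)/(2/455) = 55/6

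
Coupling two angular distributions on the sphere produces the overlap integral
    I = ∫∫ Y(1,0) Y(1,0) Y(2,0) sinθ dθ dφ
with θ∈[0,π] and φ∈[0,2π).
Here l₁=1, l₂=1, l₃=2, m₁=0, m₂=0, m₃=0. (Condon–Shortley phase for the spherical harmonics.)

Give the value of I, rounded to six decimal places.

0.252313

Rules hold: Σm=0, L=4 even, 0≤2≤2.
N = 3·3·5 = 45
Δ = 0!·2!·2!/5! = 1/30
Racah Σ t=0..0: t=0:+1/1 = 1/1
⇒ 3j(1 1 2; 0 0 0)² = 2/15, sgn +1
(m-triple is (0,0,0) — same symbol as above.)
4πI² = N·(3j₀)²·(3jₘ)² = 4/5
I = +1·√(0.8/4π) = 0.25231325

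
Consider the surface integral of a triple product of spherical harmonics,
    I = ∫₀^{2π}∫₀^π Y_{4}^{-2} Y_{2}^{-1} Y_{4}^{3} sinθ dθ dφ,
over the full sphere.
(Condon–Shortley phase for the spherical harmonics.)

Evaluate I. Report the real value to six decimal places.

Rules hold: Σm=0, L=10 even, 2≤4≤6.
N = 9·5·9 = 405
Δ = 2!·6!·2!/11! = 1/13860
Racah Σ t=0..2: t=0:+1/192 t=1:−1/36 t=2:+1/192 = -5/288
⇒ 3j(4 2 4; 0 0 0)² = 20/693, sgn -1
Racah Σ t=0..1: t=0:+1/1440 t=1:−1/240 = -1/288
⇒ 3j(4 2 4; -2 -1 3)² = 5/132, sgn +1
4πI² = N·(3j₀)²·(3jₘ)² = 375/847
I = -1·√(0.442739/4π) = -0.18770204

-0.187702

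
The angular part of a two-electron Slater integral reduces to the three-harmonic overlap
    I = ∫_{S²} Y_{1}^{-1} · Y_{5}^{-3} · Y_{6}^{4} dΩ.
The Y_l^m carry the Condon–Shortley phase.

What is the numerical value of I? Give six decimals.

m-sum 0 ✓  L=12 even ✓  4≤6≤6 ✓
Π(2lᵢ+1) = 3×11×13 = 429
triangle coeff Δ(1,5,6) = 1/858
Σ_t [0,0]: t=0:+1/14400 = 1/14400
(3j)²=6/143 [(1 5 6; 0 0 0)], sign=+1
Σ_t [0,0]: t=0:+1/161280 = 1/161280
(3j)²=15/286 [(1 5 6; -1 -3 4)], sign=+1
⇒ 4πI² = 135/143
I = (+1)√(135/143/(4π)) = 0.27409047

0.274090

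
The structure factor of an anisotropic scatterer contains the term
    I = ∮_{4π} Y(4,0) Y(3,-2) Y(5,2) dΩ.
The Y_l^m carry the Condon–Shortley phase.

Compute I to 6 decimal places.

-0.065427

Rules hold: Σm=0, L=12 even, 1≤5≤7.
N = 9·7·11 = 693
Δ = 2!·6!·4!/13! = 1/180180
Racah Σ t=0..2: t=0:+1/576 t=1:−1/144 t=2:+1/576 = -1/288
⇒ 3j(4 3 5; 0 0 0)² = 20/1001, sgn +1
Racah Σ t=0..1: t=0:+1/576 t=1:−1/864 = 1/1728
⇒ 3j(4 3 5; 0 -2 2)² = 5/1287, sgn -1
4πI² = N·(3j₀)²·(3jₘ)² = 100/1859
I = -1·√(0.0537924/4π) = -0.06542675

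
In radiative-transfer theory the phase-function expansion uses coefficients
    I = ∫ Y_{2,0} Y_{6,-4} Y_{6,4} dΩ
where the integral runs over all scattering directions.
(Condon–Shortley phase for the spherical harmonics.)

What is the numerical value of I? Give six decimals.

-0.022938

Rules hold: Σm=0, L=14 even, 4≤6≤8.
N = 5·13·13 = 845
Δ = 2!·2!·10!/15! = 1/90090
Racah Σ t=0..2: t=0:+1/69120 t=1:−1/14400 t=2:+1/69120 = -7/172800
⇒ 3j(2 6 6; 0 0 0)² = 14/715, sgn -1
Racah Σ t=0..2: t=0:+1/322560 t=1:−1/362880 t=2:+1/14515200 = 1/2419200
⇒ 3j(2 6 6; 0 -4 4)² = 2/5005, sgn +1
4πI² = N·(3j₀)²·(3jₘ)² = 4/605
I = -1·√(0.00661157/4π) = -0.02293757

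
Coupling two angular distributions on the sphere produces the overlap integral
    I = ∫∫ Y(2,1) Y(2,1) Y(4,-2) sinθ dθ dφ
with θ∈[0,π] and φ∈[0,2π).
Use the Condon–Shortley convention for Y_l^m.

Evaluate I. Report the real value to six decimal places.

Checks pass: Σm=0; 8 even; l₃=4∈[0,4].
(2·2+1)(2·2+1)(2·4+1) = 225
Δ: 0! 4! 4! / 9! → 1/630
sum: t=0:+1/16 = 1/16
3j²(2 2 4; 0 0 0) = Δ·Π!·Σ² = 2/35  (sign +1)
sum: t=0:+1/36 = 1/36
3j²(2 2 4; 1 1 -2) = Δ·Π!·Σ² = 4/63  (sign +1)
combine: 4πI² = 225·2/35·4/63 = 40/49
take √, sign +1: I = 0.25487487

0.254875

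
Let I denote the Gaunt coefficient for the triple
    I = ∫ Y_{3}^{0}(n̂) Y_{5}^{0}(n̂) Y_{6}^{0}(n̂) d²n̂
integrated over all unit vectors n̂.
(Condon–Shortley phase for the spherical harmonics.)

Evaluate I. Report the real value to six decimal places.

0.145631

Checks pass: Σm=0; 14 even; l₃=6∈[2,8].
(2·3+1)(2·5+1)(2·6+1) = 1001
Δ: 2! 4! 8! / 15! → 1/675675
sum: t=0:+1/8640 t=1:−1/2304 t=2:+1/8640 = -7/34560
3j²(3 5 6; 0 0 0) = Δ·Π!·Σ² = 7/429  (sign -1)
(m-triple is (0,0,0) — same symbol as above.)
combine: 4πI² = 1001·7/429·7/429 = 343/1287
take √, sign +1: I = 0.14563067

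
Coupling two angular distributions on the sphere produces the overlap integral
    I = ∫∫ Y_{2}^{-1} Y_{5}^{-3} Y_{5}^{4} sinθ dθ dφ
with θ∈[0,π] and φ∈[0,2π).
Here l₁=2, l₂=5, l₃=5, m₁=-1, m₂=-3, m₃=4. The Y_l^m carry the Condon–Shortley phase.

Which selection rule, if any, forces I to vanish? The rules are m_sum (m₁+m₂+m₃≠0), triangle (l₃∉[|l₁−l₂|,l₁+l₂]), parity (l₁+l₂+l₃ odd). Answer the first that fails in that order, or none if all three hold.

Σmᵢ = 0  ✓
l₃∈[|l₁−l₂|,l₁+l₂]=[3,7], have l₃=5  ✓
Σlᵢ = 12 ⇒ even  ✓

none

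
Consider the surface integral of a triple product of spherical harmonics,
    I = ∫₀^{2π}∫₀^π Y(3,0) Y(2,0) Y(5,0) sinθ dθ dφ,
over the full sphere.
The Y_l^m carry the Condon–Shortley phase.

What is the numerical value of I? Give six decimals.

0.239615

m-sum 0 ✓  L=10 even ✓  1≤5≤5 ✓
Π(2lᵢ+1) = 7×5×11 = 385
triangle coeff Δ(3,2,5) = 1/2310
Σ_t [0,0]: t=0:+1/144 = 1/144
(3j)²=10/231 [(3 2 5; 0 0 0)], sign=-1
(m-triple is (0,0,0) — same symbol as above.)
⇒ 4πI² = 500/693
I = (+1)√(500/693/(4π)) = 0.23961470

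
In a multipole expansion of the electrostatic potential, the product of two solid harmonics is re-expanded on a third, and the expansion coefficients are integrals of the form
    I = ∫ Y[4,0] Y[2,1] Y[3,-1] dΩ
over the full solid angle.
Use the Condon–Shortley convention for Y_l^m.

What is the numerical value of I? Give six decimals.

Σlᵢ=9 odd — θ-integrand is odd under cosθ→−cosθ; I=0

0.000000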